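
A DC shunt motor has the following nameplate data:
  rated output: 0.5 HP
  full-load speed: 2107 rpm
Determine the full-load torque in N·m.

P_out = 0.5 × 746 = 373 W
ω = 2π × 2107/60 = 220.6 rad/s
τ = P_out/ω = 373/220.6 = 1.69 N·m

1.69 N·m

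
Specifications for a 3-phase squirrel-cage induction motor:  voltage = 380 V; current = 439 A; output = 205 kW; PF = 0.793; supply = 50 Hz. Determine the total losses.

24.1 kW

P_in = √3·V·I·cosφ = 1.732×380×439×0.793 = 229123 W
P_out = 205000 W
Losses = P_in − P_out = 229123 − 205000 = 24123 W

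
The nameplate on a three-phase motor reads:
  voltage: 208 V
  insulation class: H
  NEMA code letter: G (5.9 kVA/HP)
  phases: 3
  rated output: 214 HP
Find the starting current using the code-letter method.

S_LR = 5.9 × 214 = 1262.6 kVA
I_LR = S_LR/(√3·V_L) = 1262600/(1.732×208) = 3500 A

3500 A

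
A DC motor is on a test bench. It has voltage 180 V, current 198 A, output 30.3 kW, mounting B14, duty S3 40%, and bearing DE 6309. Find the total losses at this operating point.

P_in = V·I = 180×198 = 35640 W
P_out = 30300 W
Losses = P_in − P_out = 35640 − 30300 = 5340 W

5.34 kW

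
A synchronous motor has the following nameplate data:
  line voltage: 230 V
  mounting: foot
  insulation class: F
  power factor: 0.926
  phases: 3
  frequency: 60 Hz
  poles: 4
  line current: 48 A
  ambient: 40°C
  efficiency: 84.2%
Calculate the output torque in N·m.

79.1 N·m

P_in = √3·V·I·cosφ = 1.732 × 230 × 48 × 0.926 = 17706 W
P_out = η·P_in = 0.842 × 17706 = 14908 W
n = n_s = 120×60/4 = 1800 rpm (synchronous)
ω = 2π×1800/60 = 188.5 rad/s
τ = P_out/ω = 14908/188.5 = 79.1 N·m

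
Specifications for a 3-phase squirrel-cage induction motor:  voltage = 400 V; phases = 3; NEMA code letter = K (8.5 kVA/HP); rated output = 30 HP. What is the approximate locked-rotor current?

S_LR = 8.5 × 30 = 255 kVA
I_LR = S_LR/(√3·V_L) = 255000/(1.732×400) = 368 A

368 A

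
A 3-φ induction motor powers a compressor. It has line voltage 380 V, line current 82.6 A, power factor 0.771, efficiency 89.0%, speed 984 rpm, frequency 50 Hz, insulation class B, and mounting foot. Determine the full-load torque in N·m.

P_in = √3·V·I·cosφ = 1.732 × 380 × 82.6 × 0.771 = 41915 W
P_out = η·P_in = 0.89 × 41915 = 37304 W
n = 984 rpm
ω = 2π×984/60 = 103 rad/s
τ = P_out/ω = 37304/103 = 362 N·m

362 N·m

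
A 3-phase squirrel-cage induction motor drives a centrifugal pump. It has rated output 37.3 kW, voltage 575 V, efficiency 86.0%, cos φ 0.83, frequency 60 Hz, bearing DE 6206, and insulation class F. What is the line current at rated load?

52.5 A

P_out = 37.3 kW = 37300 W
P_in = P_out / η = 37300 / 0.860 = 43372 W
I_L = P_in / (√3·V_L·cosφ) = 43372 / (1.732 × 575 × 0.83) = 52.5 A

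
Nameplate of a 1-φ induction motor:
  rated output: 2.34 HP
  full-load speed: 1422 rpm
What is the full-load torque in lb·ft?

P_out = 2.34 × 746 = 1746 W
ω = 2π × 1422/60 = 148.9 rad/s
τ = P_out/ω = 1746/148.9 = 11.73 N·m
In lb·ft: 11.73/1.356 = 8.65 lb·ft

8.65 lb·ft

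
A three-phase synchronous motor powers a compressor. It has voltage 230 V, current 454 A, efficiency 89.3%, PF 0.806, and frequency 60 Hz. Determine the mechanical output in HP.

P_in = √3·V·I·cosφ = 1.732 × 230 × 454 × 0.806 = 145769 W
P_out = η·P_in = 0.893 × 145769 = 130172 W
= 130172/746 = 174 HP

174 HP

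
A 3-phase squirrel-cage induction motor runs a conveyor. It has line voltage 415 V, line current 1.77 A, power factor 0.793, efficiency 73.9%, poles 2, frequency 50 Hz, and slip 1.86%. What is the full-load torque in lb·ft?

P_in = √3·V·I·cosφ = 1.732 × 415 × 1.77 × 0.793 = 1009 W
P_out = η·P_in = 0.739 × 1009 = 746 W
n_s = 120×50/2 = 3000 rpm; n = 3000×(1−0.0186) = 2944 rpm
ω = 2π×2944/60 = 308.3 rad/s
τ = P_out/ω = 746/308.3 = 2.42 N·m
In lb·ft: 2.42/1.356 = 1.78 lb·ft

1.78 lb·ft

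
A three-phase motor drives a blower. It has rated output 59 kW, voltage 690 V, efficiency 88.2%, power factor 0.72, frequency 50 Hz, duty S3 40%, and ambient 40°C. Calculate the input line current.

77.7 A

P_out = 59 kW = 59000 W
P_in = P_out / η = 59000 / 0.882 = 66893 W
I_L = P_in / (√3·V_L·cosφ) = 66893 / (1.732 × 690 × 0.72) = 77.7 A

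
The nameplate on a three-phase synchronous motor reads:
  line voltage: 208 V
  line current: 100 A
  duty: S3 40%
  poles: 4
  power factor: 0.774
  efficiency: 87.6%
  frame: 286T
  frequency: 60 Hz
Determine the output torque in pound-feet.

P_in = √3·V·I·cosφ = 1.732 × 208 × 100 × 0.774 = 27884 W
P_out = η·P_in = 0.876 × 27884 = 24426 W
n = n_s = 120×60/4 = 1800 rpm (synchronous)
ω = 2π×1800/60 = 188.5 rad/s
τ = P_out/ω = 24426/188.5 = 129.6 N·m
In lb·ft: 129.6/1.356 = 95.6 lb·ft

95.6 lb·ft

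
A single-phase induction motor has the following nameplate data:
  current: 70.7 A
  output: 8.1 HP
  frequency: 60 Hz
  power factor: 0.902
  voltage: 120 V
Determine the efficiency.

79.0 %

P_out = 8.1 × 746 = 6043 W
P_in = V·I·cosφ = 120 × 70.7 × 0.902 = 7653 W
η = P_out / P_in = 6043 / 7653 = 0.790 = 79.0%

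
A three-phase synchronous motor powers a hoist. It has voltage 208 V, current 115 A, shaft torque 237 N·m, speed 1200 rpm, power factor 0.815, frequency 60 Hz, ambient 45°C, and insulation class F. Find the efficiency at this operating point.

88.2 %

ω = 2π × 1200/60 = 125.7 rad/s; P_out = τω = 237 × 125.7 = 29791 W
P_in = √3·V_L·I_L·cosφ = 1.732 × 208 × 115 × 0.815 = 33765 W
η = P_out / P_in = 29791 / 33765 = 0.882 = 88.2%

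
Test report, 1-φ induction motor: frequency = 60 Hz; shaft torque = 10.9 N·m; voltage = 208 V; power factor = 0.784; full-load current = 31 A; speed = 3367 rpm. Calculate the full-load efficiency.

76.0 %

ω = 2π × 3367/60 = 352.6 rad/s; P_out = τω = 10.9 × 352.6 = 3843 W
P_in = V·I·cosφ = 208 × 31 × 0.784 = 5055 W
η = P_out / P_in = 3843 / 5055 = 0.760 = 76.0%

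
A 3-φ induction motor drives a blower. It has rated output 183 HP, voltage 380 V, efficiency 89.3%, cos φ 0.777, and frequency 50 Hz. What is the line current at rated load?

299 A

P_out = 183 × 746 = 136518 W
P_in = P_out / η = 136518 / 0.893 = 152876 W
I_L = P_in / (√3·V_L·cosφ) = 152876 / (1.732 × 380 × 0.777) = 299 A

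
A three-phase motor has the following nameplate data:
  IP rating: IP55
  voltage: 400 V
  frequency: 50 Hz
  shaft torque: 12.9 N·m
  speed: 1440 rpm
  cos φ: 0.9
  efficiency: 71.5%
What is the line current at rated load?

ω = 2π×1440/60 = 150.8 rad/s; P_out = τω = 12.9 × 150.8 = 1945 W
P_in = P_out / η = 1945 / 0.715 = 2720 W
I_L = P_in / (√3·V_L·cosφ) = 2720 / (1.732 × 400 × 0.9) = 4.36 A

4.36 A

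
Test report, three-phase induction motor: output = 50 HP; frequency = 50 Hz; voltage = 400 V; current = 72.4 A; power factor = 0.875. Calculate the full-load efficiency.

85.0 %

P_out = 50 × 746 = 37300 W
P_in = √3·V_L·I_L·cosφ = 1.732 × 400 × 72.4 × 0.875 = 43889 W
η = P_out / P_in = 37300 / 43889 = 0.850 = 85.0%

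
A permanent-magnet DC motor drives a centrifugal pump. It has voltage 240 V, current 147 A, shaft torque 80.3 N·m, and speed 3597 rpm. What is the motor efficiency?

ω = 2π × 3597/60 = 376.7 rad/s; P_out = τω = 80.3 × 376.7 = 30249 W
P_in = V·I = 240 × 147 = 35280 W
η = P_out / P_in = 30249 / 35280 = 0.857 = 85.7%

85.7 %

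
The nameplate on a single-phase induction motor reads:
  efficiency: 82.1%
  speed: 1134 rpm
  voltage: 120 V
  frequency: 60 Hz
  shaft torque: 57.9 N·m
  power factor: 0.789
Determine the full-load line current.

88.5 A

ω = 2π×1134/60 = 118.8 rad/s; P_out = τω = 57.9 × 118.8 = 6879 W
P_in = P_out / η = 6879 / 0.821 = 8379 W
I = P_in / (V·cosφ) = 8379 / (120 × 0.789) = 88.5 A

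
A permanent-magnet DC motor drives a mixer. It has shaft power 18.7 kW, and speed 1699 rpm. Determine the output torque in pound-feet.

ω = 2π × 1699/60 = 177.9 rad/s
τ = P/ω = 18700/177.9 = 105.1 N·m
In lb·ft: 105.1/1.356 = 77.5 lb·ft

77.5 lb·ft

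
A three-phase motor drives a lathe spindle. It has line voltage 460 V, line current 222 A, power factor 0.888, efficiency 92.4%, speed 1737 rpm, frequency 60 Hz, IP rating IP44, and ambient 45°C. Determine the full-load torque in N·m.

P_in = √3·V·I·cosφ = 1.732 × 460 × 222 × 0.888 = 157062 W
P_out = η·P_in = 0.924 × 157062 = 145125 W
n = 1737 rpm
ω = 2π×1737/60 = 181.9 rad/s
τ = P_out/ω = 145125/181.9 = 798 N·m

798 N·m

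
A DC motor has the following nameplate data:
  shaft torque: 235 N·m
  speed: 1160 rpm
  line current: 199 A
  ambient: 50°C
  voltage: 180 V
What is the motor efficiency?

ω = 2π × 1160/60 = 121.5 rad/s; P_out = τω = 235 × 121.5 = 28553 W
P_in = V·I = 180 × 199 = 35820 W
η = P_out / P_in = 28553 / 35820 = 0.797 = 79.7%

79.7 %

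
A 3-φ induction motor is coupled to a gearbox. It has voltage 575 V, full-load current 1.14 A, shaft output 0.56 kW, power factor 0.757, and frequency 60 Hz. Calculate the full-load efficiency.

P_out = 0.56 kW = 560 W
P_in = √3·V_L·I_L·cosφ = 1.732 × 575 × 1.14 × 0.757 = 859 W
η = P_out / P_in = 560 / 859 = 0.652 = 65.2%

65.2 %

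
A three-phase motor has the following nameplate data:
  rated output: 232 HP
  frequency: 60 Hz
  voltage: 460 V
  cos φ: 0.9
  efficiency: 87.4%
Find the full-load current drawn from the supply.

276 A

P_out = 232 × 746 = 173072 W
P_in = P_out / η = 173072 / 0.874 = 198023 W
I_L = P_in / (√3·V_L·cosφ) = 198023 / (1.732 × 460 × 0.9) = 276 A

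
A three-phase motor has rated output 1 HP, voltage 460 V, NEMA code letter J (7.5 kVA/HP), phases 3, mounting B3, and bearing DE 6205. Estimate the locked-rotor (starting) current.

S_LR = 7.5 × 1 = 7.5 kVA
I_LR = S_LR/(√3·V_L) = 7500/(1.732×460) = 9.41 A

9.41 A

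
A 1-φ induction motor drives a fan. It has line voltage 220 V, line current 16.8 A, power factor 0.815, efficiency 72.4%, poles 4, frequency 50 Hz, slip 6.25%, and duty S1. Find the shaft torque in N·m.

P_in = V·I·cosφ = 220 × 16.8 × 0.815 = 3012 W
P_out = η·P_in = 0.724 × 3012 = 2181 W
n_s = 120×50/4 = 1500 rpm; n = 1500×(1−0.0625) = 1406 rpm
ω = 2π×1406/60 = 147.2 rad/s
τ = P_out/ω = 2181/147.2 = 14.8 N·m

14.8 N·m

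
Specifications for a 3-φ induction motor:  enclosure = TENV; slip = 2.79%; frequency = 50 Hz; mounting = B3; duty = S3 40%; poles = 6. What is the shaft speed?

n_s = 120f/p = 120×50/6 = 1000 rpm
n = n_s(1 − s) = 1000 × (1 − 0.0279) = 972 rpm

972 rpm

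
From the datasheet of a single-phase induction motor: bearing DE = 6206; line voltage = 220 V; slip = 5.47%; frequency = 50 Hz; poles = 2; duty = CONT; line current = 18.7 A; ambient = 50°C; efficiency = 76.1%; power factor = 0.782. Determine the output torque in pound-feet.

P_in = V·I·cosφ = 220 × 18.7 × 0.782 = 3217 W
P_out = η·P_in = 0.761 × 3217 = 2448 W
n_s = 120×50/2 = 3000 rpm; n = 3000×(1−0.0547) = 2836 rpm
ω = 2π×2836/60 = 297 rad/s
τ = P_out/ω = 2448/297 = 8.242 N·m
In lb·ft: 8.242/1.356 = 6.08 lb·ft

6.08 lb·ft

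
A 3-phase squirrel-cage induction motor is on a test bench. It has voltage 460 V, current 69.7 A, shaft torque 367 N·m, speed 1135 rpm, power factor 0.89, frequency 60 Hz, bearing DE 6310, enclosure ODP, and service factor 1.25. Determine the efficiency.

ω = 2π × 1135/60 = 118.9 rad/s; P_out = τω = 367 × 118.9 = 43636 W
P_in = √3·V_L·I_L·cosφ = 1.732 × 460 × 69.7 × 0.89 = 49423 W
η = P_out / P_in = 43636 / 49423 = 0.883 = 88.3%

88.3 %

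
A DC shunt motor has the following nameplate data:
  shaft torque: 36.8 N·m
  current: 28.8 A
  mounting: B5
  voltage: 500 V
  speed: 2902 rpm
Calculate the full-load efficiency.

77.7 %

ω = 2π × 2902/60 = 303.9 rad/s; P_out = τω = 36.8 × 303.9 = 11184 W
P_in = V·I = 500 × 28.8 = 14400 W
η = P_out / P_in = 11184 / 14400 = 0.777 = 77.7%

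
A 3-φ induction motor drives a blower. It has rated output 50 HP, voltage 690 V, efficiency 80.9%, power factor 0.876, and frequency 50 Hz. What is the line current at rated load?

P_out = 50 × 746 = 37300 W
P_in = P_out / η = 37300 / 0.809 = 46106 W
I_L = P_in / (√3·V_L·cosφ) = 46106 / (1.732 × 690 × 0.876) = 44 A

44 A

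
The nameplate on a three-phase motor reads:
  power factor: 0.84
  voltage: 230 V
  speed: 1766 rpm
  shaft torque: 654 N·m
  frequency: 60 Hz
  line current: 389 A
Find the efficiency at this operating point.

ω = 2π × 1766/60 = 184.9 rad/s; P_out = τω = 654 × 184.9 = 120925 W
P_in = √3·V_L·I_L·cosφ = 1.732 × 230 × 389 × 0.84 = 130168 W
η = P_out / P_in = 120925 / 130168 = 0.929 = 92.9%

92.9 %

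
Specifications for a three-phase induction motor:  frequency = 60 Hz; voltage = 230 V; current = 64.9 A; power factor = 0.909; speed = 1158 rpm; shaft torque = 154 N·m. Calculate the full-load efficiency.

79.5 %

ω = 2π × 1158/60 = 121.3 rad/s; P_out = τω = 154 × 121.3 = 18680 W
P_in = √3·V_L·I_L·cosφ = 1.732 × 230 × 64.9 × 0.909 = 23501 W
η = P_out / P_in = 18680 / 23501 = 0.795 = 79.5%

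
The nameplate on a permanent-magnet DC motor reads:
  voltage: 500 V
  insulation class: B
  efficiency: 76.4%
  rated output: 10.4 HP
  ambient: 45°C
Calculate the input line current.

20.3 A

P_out = 10.4 × 746 = 7758 W
P_in = P_out / η = 7758 / 0.764 = 10154 W
I = P_in / V = 10154 / 500 = 20.3 A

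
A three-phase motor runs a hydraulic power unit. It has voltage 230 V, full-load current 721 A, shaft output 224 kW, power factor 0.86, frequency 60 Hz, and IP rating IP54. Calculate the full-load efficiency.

P_out = 224 kW = 224000 W
P_in = √3·V_L·I_L·cosφ = 1.732 × 230 × 721 × 0.86 = 247007 W
η = P_out / P_in = 224000 / 247007 = 0.907 = 90.7%

90.7 %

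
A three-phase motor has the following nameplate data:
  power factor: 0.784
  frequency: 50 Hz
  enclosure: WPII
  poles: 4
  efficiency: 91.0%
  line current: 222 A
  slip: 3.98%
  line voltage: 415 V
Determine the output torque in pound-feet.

557 lb·ft

P_in = √3·V·I·cosφ = 1.732 × 415 × 222 × 0.784 = 125102 W
P_out = η·P_in = 0.91 × 125102 = 113843 W
n_s = 120×50/4 = 1500 rpm; n = 1500×(1−0.0398) = 1440 rpm
ω = 2π×1440/60 = 150.8 rad/s
τ = P_out/ω = 113843/150.8 = 754.9 N·m
In lb·ft: 754.9/1.356 = 557 lb·ft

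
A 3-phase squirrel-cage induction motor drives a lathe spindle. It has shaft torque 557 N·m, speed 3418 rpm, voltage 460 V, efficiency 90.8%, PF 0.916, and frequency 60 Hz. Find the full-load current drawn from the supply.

ω = 2π×3418/60 = 357.9 rad/s; P_out = τω = 557 × 357.9 = 199350 W
P_in = P_out / η = 199350 / 0.908 = 219548 W
I_L = P_in / (√3·V_L·cosφ) = 219548 / (1.732 × 460 × 0.916) = 301 A

301 A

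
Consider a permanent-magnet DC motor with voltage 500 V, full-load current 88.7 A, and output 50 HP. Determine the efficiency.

84.1 %

P_out = 50 × 746 = 37300 W
P_in = V·I = 500 × 88.7 = 44350 W
η = P_out / P_in = 37300 / 44350 = 0.841 = 84.1%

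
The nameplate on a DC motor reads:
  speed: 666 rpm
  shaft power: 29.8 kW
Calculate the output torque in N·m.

ω = 2π × 666/60 = 69.74 rad/s
τ = P/ω = 29800/69.74 = 427 N·m

427 N·m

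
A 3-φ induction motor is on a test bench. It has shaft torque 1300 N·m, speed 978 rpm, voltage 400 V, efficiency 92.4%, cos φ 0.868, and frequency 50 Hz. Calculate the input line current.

240 A

ω = 2π×978/60 = 102.4 rad/s; P_out = τω = 1300 × 102.4 = 133120 W
P_in = P_out / η = 133120 / 0.924 = 144069 W
I_L = P_in / (√3·V_L·cosφ) = 144069 / (1.732 × 400 × 0.868) = 240 A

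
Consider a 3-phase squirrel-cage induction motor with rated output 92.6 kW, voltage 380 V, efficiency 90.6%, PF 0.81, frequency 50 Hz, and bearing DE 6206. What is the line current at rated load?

192 A

P_out = 92.6 kW = 92600 W
P_in = P_out / η = 92600 / 0.906 = 102208 W
I_L = P_in / (√3·V_L·cosφ) = 102208 / (1.732 × 380 × 0.81) = 192 A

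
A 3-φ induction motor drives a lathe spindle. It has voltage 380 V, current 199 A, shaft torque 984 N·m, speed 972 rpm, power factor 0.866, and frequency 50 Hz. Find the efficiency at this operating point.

ω = 2π × 972/60 = 101.8 rad/s; P_out = τω = 984 × 101.8 = 100171 W
P_in = √3·V_L·I_L·cosφ = 1.732 × 380 × 199 × 0.866 = 113423 W
η = P_out / P_in = 100171 / 113423 = 0.883 = 88.3%

88.3 %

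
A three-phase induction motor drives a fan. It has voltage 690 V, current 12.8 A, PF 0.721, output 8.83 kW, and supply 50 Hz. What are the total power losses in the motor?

P_in = √3·V·I·cosφ = 1.732×690×12.8×0.721 = 11029 W
P_out = 8830 W
Losses = P_in − P_out = 11029 − 8830 = 2199 W

2200 W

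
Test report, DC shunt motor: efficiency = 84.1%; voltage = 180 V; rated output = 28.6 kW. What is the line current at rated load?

P_out = 28.6 kW = 28600 W
P_in = P_out / η = 28600 / 0.841 = 34007 W
I = P_in / V = 34007 / 180 = 189 A

189 A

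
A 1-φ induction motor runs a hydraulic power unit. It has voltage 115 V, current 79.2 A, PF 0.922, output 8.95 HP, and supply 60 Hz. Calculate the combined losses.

1720 W

P_in = V·I·cosφ = 115×79.2×0.922 = 8398 W
P_out = 8.95×746 = 6677 W
Losses = P_in − P_out = 8398 − 6677 = 1721 W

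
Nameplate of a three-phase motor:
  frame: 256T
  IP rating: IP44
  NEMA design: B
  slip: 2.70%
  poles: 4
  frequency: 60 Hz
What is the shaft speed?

1751 rpm

n_s = 120f/p = 120×60/4 = 1800 rpm
n = n_s(1 − s) = 1800 × (1 − 0.027) = 1751 rpm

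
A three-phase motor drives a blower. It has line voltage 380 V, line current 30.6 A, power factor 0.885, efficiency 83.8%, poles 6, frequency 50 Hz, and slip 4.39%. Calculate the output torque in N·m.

P_in = √3·V·I·cosφ = 1.732 × 380 × 30.6 × 0.885 = 17824 W
P_out = η·P_in = 0.838 × 17824 = 14937 W
n_s = 120×50/6 = 1000 rpm; n = 1000×(1−0.0439) = 956 rpm
ω = 2π×956/60 = 100.1 rad/s
τ = P_out/ω = 14937/100.1 = 149 N·m

149 N·m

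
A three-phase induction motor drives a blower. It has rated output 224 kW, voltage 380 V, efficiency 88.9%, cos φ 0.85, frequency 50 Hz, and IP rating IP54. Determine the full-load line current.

450 A

P_out = 224 kW = 224000 W
P_in = P_out / η = 224000 / 0.889 = 251969 W
I_L = P_in / (√3·V_L·cosφ) = 251969 / (1.732 × 380 × 0.85) = 450 A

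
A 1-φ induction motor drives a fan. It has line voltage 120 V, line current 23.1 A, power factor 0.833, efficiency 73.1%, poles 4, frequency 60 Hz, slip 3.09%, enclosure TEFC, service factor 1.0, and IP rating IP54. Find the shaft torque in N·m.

9.24 N·m

P_in = V·I·cosφ = 120 × 23.1 × 0.833 = 2309 W
P_out = η·P_in = 0.731 × 2309 = 1688 W
n_s = 120×60/4 = 1800 rpm; n = 1800×(1−0.0309) = 1744 rpm
ω = 2π×1744/60 = 182.6 rad/s
τ = P_out/ω = 1688/182.6 = 9.24 N·m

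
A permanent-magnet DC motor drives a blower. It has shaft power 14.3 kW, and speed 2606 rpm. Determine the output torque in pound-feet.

ω = 2π × 2606/60 = 272.9 rad/s
τ = P/ω = 14300/272.9 = 52.4 N·m
In lb·ft: 52.4/1.356 = 38.6 lb·ft

38.6 lb·ft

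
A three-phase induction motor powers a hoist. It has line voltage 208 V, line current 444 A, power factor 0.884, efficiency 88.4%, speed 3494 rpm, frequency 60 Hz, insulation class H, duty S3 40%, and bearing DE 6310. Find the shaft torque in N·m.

P_in = √3·V·I·cosφ = 1.732 × 208 × 444 × 0.884 = 141399 W
P_out = η·P_in = 0.884 × 141399 = 124997 W
n = 3494 rpm
ω = 2π×3494/60 = 365.9 rad/s
τ = P_out/ω = 124997/365.9 = 342 N·m

342 N·m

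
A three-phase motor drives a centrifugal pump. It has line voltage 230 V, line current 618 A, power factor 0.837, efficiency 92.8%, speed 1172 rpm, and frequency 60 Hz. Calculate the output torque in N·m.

P_in = √3·V·I·cosφ = 1.732 × 230 × 618 × 0.837 = 206058 W
P_out = η·P_in = 0.928 × 206058 = 191222 W
n = 1172 rpm
ω = 2π×1172/60 = 122.7 rad/s
τ = P_out/ω = 191222/122.7 = 1560 N·m

1560 N·m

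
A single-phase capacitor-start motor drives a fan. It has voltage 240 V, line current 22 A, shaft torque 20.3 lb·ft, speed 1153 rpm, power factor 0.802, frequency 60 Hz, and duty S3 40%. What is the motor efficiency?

τ = 20.3 lb·ft × 1.356 = 27.53 N·m
ω = 2π × 1153/60 = 120.7 rad/s; P_out = τω = 27.53 × 120.7 = 3323 W
P_in = V·I·cosφ = 240 × 22 × 0.802 = 4235 W
η = P_out / P_in = 3323 / 4235 = 0.785 = 78.5%

78.5 %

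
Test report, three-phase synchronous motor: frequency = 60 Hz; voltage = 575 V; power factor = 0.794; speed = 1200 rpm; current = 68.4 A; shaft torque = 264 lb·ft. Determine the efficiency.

τ = 264 lb·ft × 1.356 = 358 N·m
ω = 2π × 1200/60 = 125.7 rad/s; P_out = τω = 358 × 125.7 = 45001 W
P_in = √3·V_L·I_L·cosφ = 1.732 × 575 × 68.4 × 0.794 = 54087 W
η = P_out / P_in = 45001 / 54087 = 0.832 = 83.2%

83.2 %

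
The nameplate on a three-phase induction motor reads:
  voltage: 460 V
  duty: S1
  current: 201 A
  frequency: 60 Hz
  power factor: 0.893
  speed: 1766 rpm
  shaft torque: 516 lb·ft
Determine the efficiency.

τ = 516 lb·ft × 1.356 = 699.7 N·m
ω = 2π × 1766/60 = 184.9 rad/s; P_out = τω = 699.7 × 184.9 = 129375 W
P_in = √3·V_L·I_L·cosφ = 1.732 × 460 × 201 × 0.893 = 143006 W
η = P_out / P_in = 129375 / 143006 = 0.905 = 90.5%

90.5 %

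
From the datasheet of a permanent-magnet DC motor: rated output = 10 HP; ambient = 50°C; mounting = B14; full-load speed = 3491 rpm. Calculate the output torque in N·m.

P_out = 10 × 746 = 7460 W
ω = 2π × 3491/60 = 365.6 rad/s
τ = P_out/ω = 7460/365.6 = 20.4 N·m

20.4 N·m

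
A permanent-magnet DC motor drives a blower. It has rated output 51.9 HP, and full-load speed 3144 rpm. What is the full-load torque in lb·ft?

P_out = 51.9 × 746 = 38717 W
ω = 2π × 3144/60 = 329.2 rad/s
τ = P_out/ω = 38717/329.2 = 117.6 N·m
In lb·ft: 117.6/1.356 = 86.7 lb·ft

86.7 lb·ft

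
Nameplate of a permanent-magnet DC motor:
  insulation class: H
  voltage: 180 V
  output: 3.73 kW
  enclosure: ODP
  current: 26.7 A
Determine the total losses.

P_in = V·I = 180×26.7 = 4806 W
P_out = 3730 W
Losses = P_in − P_out = 4806 − 3730 = 1076 W

1080 W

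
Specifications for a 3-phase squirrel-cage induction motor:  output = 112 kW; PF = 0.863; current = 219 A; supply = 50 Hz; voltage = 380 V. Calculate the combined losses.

P_in = √3·V·I·cosφ = 1.732×380×219×0.863 = 124390 W
P_out = 112000 W
Losses = P_in − P_out = 124390 − 112000 = 12390 W

12.4 kW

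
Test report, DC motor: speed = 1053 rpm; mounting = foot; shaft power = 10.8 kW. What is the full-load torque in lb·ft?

72.2 lb·ft

ω = 2π × 1053/60 = 110.3 rad/s
τ = P/ω = 10800/110.3 = 97.91 N·m
In lb·ft: 97.91/1.356 = 72.2 lb·ft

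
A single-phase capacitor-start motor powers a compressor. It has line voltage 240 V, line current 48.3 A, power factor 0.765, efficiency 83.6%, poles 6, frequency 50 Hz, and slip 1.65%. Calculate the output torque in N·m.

72 N·m

P_in = V·I·cosφ = 240 × 48.3 × 0.765 = 8868 W
P_out = η·P_in = 0.836 × 8868 = 7414 W
n_s = 120×50/6 = 1000 rpm; n = 1000×(1−0.0165) = 984 rpm
ω = 2π×984/60 = 103 rad/s
τ = P_out/ω = 7414/103 = 72 N·m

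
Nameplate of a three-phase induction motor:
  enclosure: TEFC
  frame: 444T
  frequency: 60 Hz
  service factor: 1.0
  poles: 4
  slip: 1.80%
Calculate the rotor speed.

n_s = 120f/p = 120×60/4 = 1800 rpm
n = n_s(1 − s) = 1800 × (1 − 0.018) = 1768 rpm

1768 rpm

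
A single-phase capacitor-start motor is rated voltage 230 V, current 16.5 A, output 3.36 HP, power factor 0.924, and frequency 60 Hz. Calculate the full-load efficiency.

71.5 %

P_out = 3.36 × 746 = 2507 W
P_in = V·I·cosφ = 230 × 16.5 × 0.924 = 3507 W
η = P_out / P_in = 2507 / 3507 = 0.715 = 71.5%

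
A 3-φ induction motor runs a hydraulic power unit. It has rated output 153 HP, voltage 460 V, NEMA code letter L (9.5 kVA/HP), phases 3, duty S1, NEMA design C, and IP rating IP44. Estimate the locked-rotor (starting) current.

S_LR = 9.5 × 153 = 1453.5 kVA
I_LR = S_LR/(√3·V_L) = 1453500/(1.732×460) = 1820 A

1820 A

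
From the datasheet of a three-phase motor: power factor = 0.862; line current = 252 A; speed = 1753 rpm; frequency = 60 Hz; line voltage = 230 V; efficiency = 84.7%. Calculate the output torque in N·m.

399 N·m

P_in = √3·V·I·cosφ = 1.732 × 230 × 252 × 0.862 = 86533 W
P_out = η·P_in = 0.847 × 86533 = 73293 W
n = 1753 rpm
ω = 2π×1753/60 = 183.6 rad/s
τ = P_out/ω = 73293/183.6 = 399 N·m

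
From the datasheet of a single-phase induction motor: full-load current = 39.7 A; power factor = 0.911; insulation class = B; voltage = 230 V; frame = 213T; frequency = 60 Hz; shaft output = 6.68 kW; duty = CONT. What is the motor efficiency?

80.3 %

P_out = 6.68 kW = 6680 W
P_in = V·I·cosφ = 230 × 39.7 × 0.911 = 8318 W
η = P_out / P_in = 6680 / 8318 = 0.803 = 80.3%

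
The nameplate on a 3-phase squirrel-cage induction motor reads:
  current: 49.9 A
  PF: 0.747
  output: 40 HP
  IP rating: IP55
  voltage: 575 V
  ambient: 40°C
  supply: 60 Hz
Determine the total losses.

P_in = √3·V·I·cosφ = 1.732×575×49.9×0.747 = 37122 W
P_out = 40×746 = 29840 W
Losses = P_in − P_out = 37122 − 29840 = 7282 W

7280 W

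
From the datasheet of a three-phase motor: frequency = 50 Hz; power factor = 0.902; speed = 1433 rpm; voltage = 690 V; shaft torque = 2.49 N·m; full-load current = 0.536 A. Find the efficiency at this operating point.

ω = 2π × 1433/60 = 150.1 rad/s; P_out = τω = 2.49 × 150.1 = 374 W
P_in = √3·V_L·I_L·cosφ = 1.732 × 690 × 0.536 × 0.902 = 578 W
η = P_out / P_in = 374 / 578 = 0.647 = 64.7%

64.7 %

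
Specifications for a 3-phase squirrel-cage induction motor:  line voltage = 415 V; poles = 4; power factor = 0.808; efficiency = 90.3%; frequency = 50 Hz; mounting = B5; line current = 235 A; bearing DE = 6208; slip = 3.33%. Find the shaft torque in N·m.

812 N·m

P_in = √3·V·I·cosφ = 1.732 × 415 × 235 × 0.808 = 136482 W
P_out = η·P_in = 0.903 × 136482 = 123243 W
n_s = 120×50/4 = 1500 rpm; n = 1500×(1−0.0333) = 1450 rpm
ω = 2π×1450/60 = 151.8 rad/s
τ = P_out/ω = 123243/151.8 = 812 N·m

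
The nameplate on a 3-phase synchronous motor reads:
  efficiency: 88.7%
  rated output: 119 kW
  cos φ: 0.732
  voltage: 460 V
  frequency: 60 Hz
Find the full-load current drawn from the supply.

230 A

P_out = 119 kW = 119000 W
P_in = P_out / η = 119000 / 0.887 = 134160 W
I_L = P_in / (√3·V_L·cosφ) = 134160 / (1.732 × 460 × 0.732) = 230 A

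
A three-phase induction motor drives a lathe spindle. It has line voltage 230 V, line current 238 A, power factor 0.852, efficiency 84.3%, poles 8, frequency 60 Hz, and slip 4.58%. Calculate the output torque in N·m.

P_in = √3·V·I·cosφ = 1.732 × 230 × 238 × 0.852 = 80778 W
P_out = η·P_in = 0.843 × 80778 = 68096 W
n_s = 120×60/8 = 900 rpm; n = 900×(1−0.0458) = 859 rpm
ω = 2π×859/60 = 89.95 rad/s
τ = P_out/ω = 68096/89.95 = 757 N·m

757 N·m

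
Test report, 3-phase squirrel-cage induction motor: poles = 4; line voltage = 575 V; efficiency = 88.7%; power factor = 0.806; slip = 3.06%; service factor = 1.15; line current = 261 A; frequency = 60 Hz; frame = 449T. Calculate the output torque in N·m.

P_in = √3·V·I·cosφ = 1.732 × 575 × 261 × 0.806 = 209503 W
P_out = η·P_in = 0.887 × 209503 = 185829 W
n_s = 120×60/4 = 1800 rpm; n = 1800×(1−0.0306) = 1745 rpm
ω = 2π×1745/60 = 182.7 rad/s
τ = P_out/ω = 185829/182.7 = 1020 N·m

1020 N·m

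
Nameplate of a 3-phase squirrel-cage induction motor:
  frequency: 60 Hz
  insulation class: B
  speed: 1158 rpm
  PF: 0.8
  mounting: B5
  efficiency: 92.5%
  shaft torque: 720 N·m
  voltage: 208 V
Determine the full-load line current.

328 A

ω = 2π×1158/60 = 121.3 rad/s; P_out = τω = 720 × 121.3 = 87336 W
P_in = P_out / η = 87336 / 0.925 = 94417 W
I_L = P_in / (√3·V_L·cosφ) = 94417 / (1.732 × 208 × 0.8) = 328 A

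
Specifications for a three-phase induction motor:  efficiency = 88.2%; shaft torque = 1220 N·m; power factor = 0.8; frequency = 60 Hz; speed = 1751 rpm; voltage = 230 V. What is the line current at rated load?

796 A

ω = 2π×1751/60 = 183.4 rad/s; P_out = τω = 1220 × 183.4 = 223748 W
P_in = P_out / η = 223748 / 0.882 = 253683 W
I_L = P_in / (√3·V_L·cosφ) = 253683 / (1.732 × 230 × 0.8) = 796 A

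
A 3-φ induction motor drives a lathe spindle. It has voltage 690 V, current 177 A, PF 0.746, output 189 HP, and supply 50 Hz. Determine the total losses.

P_in = √3·V·I·cosφ = 1.732×690×177×0.746 = 157801 W
P_out = 189×746 = 140994 W
Losses = P_in − P_out = 157801 − 140994 = 16807 W

16.8 kW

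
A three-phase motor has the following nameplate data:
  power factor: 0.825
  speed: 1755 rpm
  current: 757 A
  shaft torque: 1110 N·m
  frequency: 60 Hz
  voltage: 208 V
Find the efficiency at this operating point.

90.7 %

ω = 2π × 1755/60 = 183.8 rad/s; P_out = τω = 1110 × 183.8 = 204018 W
P_in = √3·V_L·I_L·cosφ = 1.732 × 208 × 757 × 0.825 = 224989 W
η = P_out / P_in = 204018 / 224989 = 0.907 = 90.7%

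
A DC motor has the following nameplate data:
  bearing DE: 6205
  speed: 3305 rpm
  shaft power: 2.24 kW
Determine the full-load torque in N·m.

ω = 2π × 3305/60 = 346.1 rad/s
τ = P/ω = 2240/346.1 = 6.47 N·m

6.47 N·m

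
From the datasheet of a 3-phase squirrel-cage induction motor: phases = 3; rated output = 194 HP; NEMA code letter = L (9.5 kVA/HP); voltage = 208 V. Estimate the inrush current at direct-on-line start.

S_LR = 9.5 × 194 = 1843 kVA
I_LR = S_LR/(√3·V_L) = 1843000/(1.732×208) = 5120 A

5120 A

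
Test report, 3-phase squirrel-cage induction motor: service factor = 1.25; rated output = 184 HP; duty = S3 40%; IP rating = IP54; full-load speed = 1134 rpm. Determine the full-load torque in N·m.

1160 N·m

P_out = 184 × 746 = 137264 W
ω = 2π × 1134/60 = 118.8 rad/s
τ = P_out/ω = 137264/118.8 = 1160 N·m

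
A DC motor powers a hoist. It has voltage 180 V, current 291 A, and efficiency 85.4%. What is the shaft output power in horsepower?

60 HP

P_in = V·I = 180 × 291 = 52380 W
P_out = η·P_in = 0.854 × 52380 = 44733 W
= 44733/746 = 60 HP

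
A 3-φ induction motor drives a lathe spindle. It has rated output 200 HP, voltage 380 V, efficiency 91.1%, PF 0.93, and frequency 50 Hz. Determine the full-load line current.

268 A

P_out = 200 × 746 = 149200 W
P_in = P_out / η = 149200 / 0.911 = 163776 W
I_L = P_in / (√3·V_L·cosφ) = 163776 / (1.732 × 380 × 0.93) = 268 A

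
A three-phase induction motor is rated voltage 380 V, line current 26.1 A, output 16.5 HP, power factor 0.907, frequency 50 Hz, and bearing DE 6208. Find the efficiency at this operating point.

P_out = 16.5 × 746 = 12309 W
P_in = √3·V_L·I_L·cosφ = 1.732 × 380 × 26.1 × 0.907 = 15580 W
η = P_out / P_in = 12309 / 15580 = 0.790 = 79.0%

79.0 %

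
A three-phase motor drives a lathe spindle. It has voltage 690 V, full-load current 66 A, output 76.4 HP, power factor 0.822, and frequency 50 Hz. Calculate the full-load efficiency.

87.9 %

P_out = 76.4 × 746 = 56994 W
P_in = √3·V_L·I_L·cosφ = 1.732 × 690 × 66 × 0.822 = 64835 W
η = P_out / P_in = 56994 / 64835 = 0.879 = 87.9%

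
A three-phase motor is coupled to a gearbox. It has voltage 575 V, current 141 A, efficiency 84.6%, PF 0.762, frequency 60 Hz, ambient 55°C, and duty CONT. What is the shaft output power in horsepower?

P_in = √3·V·I·cosφ = 1.732 × 575 × 141 × 0.762 = 107001 W
P_out = η·P_in = 0.846 × 107001 = 90523 W
= 90523/746 = 121 HP

121 HP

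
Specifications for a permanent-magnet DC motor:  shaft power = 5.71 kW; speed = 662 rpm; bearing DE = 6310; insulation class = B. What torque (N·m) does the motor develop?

82.4 N·m

ω = 2π × 662/60 = 69.32 rad/s
τ = P/ω = 5710/69.32 = 82.4 N·m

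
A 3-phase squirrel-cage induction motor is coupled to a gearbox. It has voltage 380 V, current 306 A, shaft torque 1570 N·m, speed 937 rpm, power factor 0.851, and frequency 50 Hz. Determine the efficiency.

89.9 %

ω = 2π × 937/60 = 98.12 rad/s; P_out = τω = 1570 × 98.12 = 154048 W
P_in = √3·V_L·I_L·cosφ = 1.732 × 380 × 306 × 0.851 = 171389 W
η = P_out / P_in = 154048 / 171389 = 0.899 = 89.9%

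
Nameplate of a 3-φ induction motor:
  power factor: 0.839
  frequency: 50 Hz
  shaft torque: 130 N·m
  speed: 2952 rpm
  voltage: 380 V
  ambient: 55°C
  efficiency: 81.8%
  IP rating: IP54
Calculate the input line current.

89 A

ω = 2π×2952/60 = 309.1 rad/s; P_out = τω = 130 × 309.1 = 40183 W
P_in = P_out / η = 40183 / 0.818 = 49123 W
I_L = P_in / (√3·V_L·cosφ) = 49123 / (1.732 × 380 × 0.839) = 89 A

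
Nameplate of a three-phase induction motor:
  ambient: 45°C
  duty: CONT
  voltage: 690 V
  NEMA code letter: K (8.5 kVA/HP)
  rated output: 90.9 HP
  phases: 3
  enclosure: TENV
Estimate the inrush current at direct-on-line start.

S_LR = 8.5 × 90.9 = 772.65 kVA
I_LR = S_LR/(√3·V_L) = 772650/(1.732×690) = 647 A

647 A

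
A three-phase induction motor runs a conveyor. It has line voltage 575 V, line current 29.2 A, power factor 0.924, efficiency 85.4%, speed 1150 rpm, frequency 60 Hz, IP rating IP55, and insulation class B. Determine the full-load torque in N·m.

191 N·m

P_in = √3·V·I·cosφ = 1.732 × 575 × 29.2 × 0.924 = 26870 W
P_out = η·P_in = 0.854 × 26870 = 22947 W
n = 1150 rpm
ω = 2π×1150/60 = 120.4 rad/s
τ = P_out/ω = 22947/120.4 = 191 N·m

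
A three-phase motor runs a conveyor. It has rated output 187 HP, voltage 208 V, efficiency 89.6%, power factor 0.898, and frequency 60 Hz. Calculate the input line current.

481 A

P_out = 187 × 746 = 139502 W
P_in = P_out / η = 139502 / 0.896 = 155694 W
I_L = P_in / (√3·V_L·cosφ) = 155694 / (1.732 × 208 × 0.898) = 481 A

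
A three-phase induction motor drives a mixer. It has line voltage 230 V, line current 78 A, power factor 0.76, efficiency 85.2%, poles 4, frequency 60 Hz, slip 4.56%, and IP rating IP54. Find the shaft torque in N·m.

112 N·m

P_in = √3·V·I·cosφ = 1.732 × 230 × 78 × 0.76 = 23615 W
P_out = η·P_in = 0.852 × 23615 = 20120 W
n_s = 120×60/4 = 1800 rpm; n = 1800×(1−0.0456) = 1718 rpm
ω = 2π×1718/60 = 179.9 rad/s
τ = P_out/ω = 20120/179.9 = 112 N·m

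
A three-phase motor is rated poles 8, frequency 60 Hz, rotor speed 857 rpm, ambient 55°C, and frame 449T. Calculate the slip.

4.78 %

n_s = 120f/p = 120×60/8 = 900 rpm
s = (n_s − n)/n_s = (900 − 857)/900 = 0.0478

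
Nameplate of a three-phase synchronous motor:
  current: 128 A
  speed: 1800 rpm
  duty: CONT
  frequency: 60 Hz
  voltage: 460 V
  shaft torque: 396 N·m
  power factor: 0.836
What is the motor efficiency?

ω = 2π × 1800/60 = 188.5 rad/s; P_out = τω = 396 × 188.5 = 74646 W
P_in = √3·V_L·I_L·cosφ = 1.732 × 460 × 128 × 0.836 = 85255 W
η = P_out / P_in = 74646 / 85255 = 0.876 = 87.6%

87.6 %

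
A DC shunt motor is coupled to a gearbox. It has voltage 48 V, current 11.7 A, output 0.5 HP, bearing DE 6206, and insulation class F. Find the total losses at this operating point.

189 W

P_in = V·I = 48×11.7 = 562 W
P_out = 0.5×746 = 373 W
Losses = P_in − P_out = 562 − 373 = 189 W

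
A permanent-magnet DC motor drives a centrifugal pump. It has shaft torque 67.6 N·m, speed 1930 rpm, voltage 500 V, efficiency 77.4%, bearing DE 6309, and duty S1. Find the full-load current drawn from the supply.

ω = 2π×1930/60 = 202.1 rad/s; P_out = τω = 67.6 × 202.1 = 13662 W
P_in = P_out / η = 13662 / 0.774 = 17651 W
I = P_in / V = 17651 / 500 = 35.3 A

35.3 A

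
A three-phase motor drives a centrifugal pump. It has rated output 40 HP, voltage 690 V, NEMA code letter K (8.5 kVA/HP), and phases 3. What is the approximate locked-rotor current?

S_LR = 8.5 × 40 = 340 kVA
I_LR = S_LR/(√3·V_L) = 340000/(1.732×690) = 284 A

284 A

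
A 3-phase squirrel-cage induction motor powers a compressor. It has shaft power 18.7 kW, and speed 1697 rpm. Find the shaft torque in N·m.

105 N·m

ω = 2π × 1697/60 = 177.7 rad/s
τ = P/ω = 18700/177.7 = 105 N·m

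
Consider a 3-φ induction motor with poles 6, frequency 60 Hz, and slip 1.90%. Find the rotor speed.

n_s = 120f/p = 120×60/6 = 1200 rpm
n = n_s(1 − s) = 1200 × (1 − 0.019) = 1177 rpm

1177 rpm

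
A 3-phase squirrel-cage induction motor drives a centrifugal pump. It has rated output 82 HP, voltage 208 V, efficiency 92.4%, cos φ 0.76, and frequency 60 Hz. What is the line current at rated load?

P_out = 82 × 746 = 61172 W
P_in = P_out / η = 61172 / 0.924 = 66203 W
I_L = P_in / (√3·V_L·cosφ) = 66203 / (1.732 × 208 × 0.76) = 242 A

242 A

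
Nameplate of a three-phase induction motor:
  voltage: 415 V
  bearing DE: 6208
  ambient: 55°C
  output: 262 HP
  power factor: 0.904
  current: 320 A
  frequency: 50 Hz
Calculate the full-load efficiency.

P_out = 262 × 746 = 195452 W
P_in = √3·V_L·I_L·cosφ = 1.732 × 415 × 320 × 0.904 = 207929 W
η = P_out / P_in = 195452 / 207929 = 0.940 = 94.0%

94.0 %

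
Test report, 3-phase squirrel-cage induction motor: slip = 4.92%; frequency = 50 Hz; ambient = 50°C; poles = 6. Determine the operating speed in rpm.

n_s = 120f/p = 120×50/6 = 1000 rpm
n = n_s(1 − s) = 1000 × (1 − 0.0492) = 951 rpm

951 rpm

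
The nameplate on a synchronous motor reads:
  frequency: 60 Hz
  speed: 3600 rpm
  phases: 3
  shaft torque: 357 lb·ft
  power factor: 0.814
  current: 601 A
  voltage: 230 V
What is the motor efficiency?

τ = 357 lb·ft × 1.356 = 484.1 N·m
ω = 2π × 3600/60 = 377 rad/s; P_out = τω = 484.1 × 377 = 182506 W
P_in = √3·V_L·I_L·cosφ = 1.732 × 230 × 601 × 0.814 = 194883 W
η = P_out / P_in = 182506 / 194883 = 0.936 = 93.6%

93.6 %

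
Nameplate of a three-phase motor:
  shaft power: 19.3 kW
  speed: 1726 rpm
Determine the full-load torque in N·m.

107 N·m

ω = 2π × 1726/60 = 180.7 rad/s
τ = P/ω = 19300/180.7 = 107 N·m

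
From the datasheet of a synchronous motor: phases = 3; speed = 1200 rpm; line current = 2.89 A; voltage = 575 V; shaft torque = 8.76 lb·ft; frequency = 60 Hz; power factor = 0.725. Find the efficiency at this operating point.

τ = 8.76 lb·ft × 1.356 = 11.88 N·m
ω = 2π × 1200/60 = 125.7 rad/s; P_out = τω = 11.88 × 125.7 = 1493 W
P_in = √3·V_L·I_L·cosφ = 1.732 × 575 × 2.89 × 0.725 = 2087 W
η = P_out / P_in = 1493 / 2087 = 0.715 = 71.5%

71.5 %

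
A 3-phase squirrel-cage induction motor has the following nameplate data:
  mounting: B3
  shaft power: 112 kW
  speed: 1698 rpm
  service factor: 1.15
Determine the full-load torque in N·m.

ω = 2π × 1698/60 = 177.8 rad/s
τ = P/ω = 112000/177.8 = 630 N·m

630 N·m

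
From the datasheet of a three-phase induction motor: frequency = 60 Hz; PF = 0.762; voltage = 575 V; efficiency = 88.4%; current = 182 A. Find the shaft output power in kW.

P_in = √3·V·I·cosφ = 1.732 × 575 × 182 × 0.762 = 138115 W
P_out = η·P_in = 0.884 × 138115 = 122094 W

122 kW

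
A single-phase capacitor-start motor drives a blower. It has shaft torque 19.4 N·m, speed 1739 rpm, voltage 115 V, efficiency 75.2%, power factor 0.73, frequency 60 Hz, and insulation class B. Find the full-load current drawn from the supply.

56 A

ω = 2π×1739/60 = 182.1 rad/s; P_out = τω = 19.4 × 182.1 = 3533 W
P_in = P_out / η = 3533 / 0.752 = 4698 W
I = P_in / (V·cosφ) = 4698 / (115 × 0.73) = 56 A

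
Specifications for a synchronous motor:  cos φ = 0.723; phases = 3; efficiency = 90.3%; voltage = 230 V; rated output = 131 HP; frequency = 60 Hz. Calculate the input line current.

P_out = 131 × 746 = 97726 W
P_in = P_out / η = 97726 / 0.903 = 108224 W
I_L = P_in / (√3·V_L·cosφ) = 108224 / (1.732 × 230 × 0.723) = 376 A

376 A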